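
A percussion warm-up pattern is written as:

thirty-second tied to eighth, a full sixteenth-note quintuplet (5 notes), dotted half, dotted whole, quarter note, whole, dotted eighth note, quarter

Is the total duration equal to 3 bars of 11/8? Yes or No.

No

One bar of 11/8 = 44 thirty-second notes, so 3 bars = 132.
Each duration in thirty-second notes: thirty-second tied to eighth (thirty-second + eighth) = 5; a full sixteenth-note quintuplet (5 notes) (five quintuplet sixteenths span one quarter) = 8; dotted half = 24; dotted whole = 48; quarter note = 8; whole = 32; dotted eighth note = 6; quarter = 8.
Altogether 5 + 8 + 24 + 48 + 8 + 32 + 6 + 8 = 139.
139 exceeds 132, so the answer is No.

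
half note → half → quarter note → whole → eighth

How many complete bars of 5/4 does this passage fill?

One bar of 5/4 = 10 eighth notes.
Working in eighth notes: half note = 4; half = 4; quarter note = 2; whole = 8; eighth = 1.
Adding: 4 + 4 + 2 + 8 + 1 = 19.
19 ÷ 10 = 1 complete bar with 9 left over.

1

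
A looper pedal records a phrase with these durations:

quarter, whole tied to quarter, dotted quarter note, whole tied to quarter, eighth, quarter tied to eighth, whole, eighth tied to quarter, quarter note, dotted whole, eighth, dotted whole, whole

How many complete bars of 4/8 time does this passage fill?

One bar of 4/8 = 4 eighth notes.
Each duration in eighth notes: quarter = 2; whole tied to quarter (whole + quarter) = 10; dotted quarter note = 3; whole tied to quarter (whole + quarter) = 10; eighth = 1; quarter tied to eighth (quarter + eighth) = 3; whole = 8; eighth tied to quarter (eighth + quarter) = 3; quarter note = 2; dotted whole = 12; eighth = 1; dotted whole = 12; whole = 8.
Adding: 2 + 10 + 3 + 10 + 1 + 3 + 8 + 3 + 2 + 12 + 1 + 12 + 8 = 75.
75 ÷ 4 = 18 complete bars with 3 left over.

18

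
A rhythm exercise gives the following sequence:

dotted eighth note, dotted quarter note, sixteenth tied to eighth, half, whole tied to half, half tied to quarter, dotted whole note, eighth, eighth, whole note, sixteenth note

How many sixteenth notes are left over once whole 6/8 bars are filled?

One bar of 6/8 = 12 sixteenth notes.
Working in sixteenth notes: dotted eighth note = 3; dotted quarter note = 6; sixteenth tied to eighth (sixteenth + eighth) = 3; half = 8; whole tied to half (whole + half) = 24; half tied to quarter (half + quarter) = 12; dotted whole note = 24; eighth = 2; eighth = 2; whole note = 16; sixteenth note = 1.
Sum: 3 + 6 + 3 + 8 + 24 + 12 + 24 + 2 + 2 + 16 + 1 = 101.
101 ÷ 12 = 8 complete bars with 5 sixteenth notes remaining.

5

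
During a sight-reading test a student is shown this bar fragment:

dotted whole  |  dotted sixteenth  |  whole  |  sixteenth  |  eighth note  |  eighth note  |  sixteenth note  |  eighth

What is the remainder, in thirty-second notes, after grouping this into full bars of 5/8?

One bar of 5/8 = 20 thirty-second notes.
Express everything in thirty-second notes: dotted whole = 48; dotted sixteenth = 3; whole = 32; sixteenth = 2; eighth note = 4; eighth note = 4; sixteenth note = 2; eighth = 4.
Altogether 48 + 3 + 32 + 2 + 4 + 4 + 2 + 4 = 99.
99 ÷ 20 = 4 complete bars with 19 thirty-second notes remaining.

19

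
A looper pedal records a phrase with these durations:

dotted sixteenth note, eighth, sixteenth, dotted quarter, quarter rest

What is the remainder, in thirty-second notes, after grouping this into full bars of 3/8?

One bar of 3/8 = 12 thirty-second notes.
Working in thirty-second notes: dotted sixteenth note = 3; eighth = 4; sixteenth = 2; dotted quarter = 12; quarter rest = 8.
Adding: 3 + 4 + 2 + 12 + 8 = 29.
29 ÷ 12 = 2 complete bars with 5 thirty-second notes remaining.

5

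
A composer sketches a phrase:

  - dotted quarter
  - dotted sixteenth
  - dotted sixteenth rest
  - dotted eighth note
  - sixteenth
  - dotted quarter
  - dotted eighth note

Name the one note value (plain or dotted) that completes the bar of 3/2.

eighth note

The bar of 3/2 = 48 thirty-second notes.
Each duration in thirty-second notes: dotted quarter = 12; dotted sixteenth = 3; dotted sixteenth rest = 3; dotted eighth note = 6; sixteenth = 2; dotted quarter = 12; dotted eighth note = 6.
Altogether 12 + 3 + 3 + 6 + 2 + 12 + 6 = 44.
Remaining: 48 − 44 = 4 thirty-second notes, which is a eighth note.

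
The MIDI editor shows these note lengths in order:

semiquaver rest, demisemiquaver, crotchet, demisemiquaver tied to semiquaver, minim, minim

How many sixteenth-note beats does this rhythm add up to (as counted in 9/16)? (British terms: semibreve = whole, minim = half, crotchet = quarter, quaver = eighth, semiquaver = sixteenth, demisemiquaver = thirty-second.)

One sixteenth-note beat = 2 thirty-second notes.
Express everything in thirty-second notes: semiquaver rest = 2; demisemiquaver = 1; crotchet = 8; demisemiquaver tied to semiquaver (demisemiquaver + semiquaver) = 3; minim = 16; minim = 16.
Altogether 2 + 1 + 8 + 3 + 16 + 16 = 46.
46 ÷ 2 = 23 beats.

23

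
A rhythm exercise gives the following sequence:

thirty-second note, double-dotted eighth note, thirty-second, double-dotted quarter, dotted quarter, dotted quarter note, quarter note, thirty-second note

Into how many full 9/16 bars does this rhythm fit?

3

One bar of 9/16 = 18 thirty-second notes.
Convert each value to thirty-second notes: thirty-second note = 1; double-dotted eighth note = 7; thirty-second = 1; double-dotted quarter = 14; dotted quarter = 12; dotted quarter note = 12; quarter note = 8; thirty-second note = 1.
Sum: 1 + 7 + 1 + 14 + 12 + 12 + 8 + 1 = 56.
56 ÷ 18 = 3 complete bars with 2 left over.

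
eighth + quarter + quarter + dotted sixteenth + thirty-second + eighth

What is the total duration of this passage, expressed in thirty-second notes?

Each duration in thirty-second notes: eighth = 4; quarter = 8; quarter = 8; dotted sixteenth = 3; thirty-second = 1; eighth = 4.
Adding: 4 + 8 + 8 + 3 + 1 + 4 = 28 thirty-second notes.

28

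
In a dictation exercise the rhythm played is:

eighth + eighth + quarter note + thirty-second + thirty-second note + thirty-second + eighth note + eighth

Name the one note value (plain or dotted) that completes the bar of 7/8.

thirty-second note

The bar of 7/8 = 28 thirty-second notes.
Express everything in thirty-second notes: eighth = 4; eighth = 4; quarter note = 8; thirty-second = 1; thirty-second note = 1; thirty-second = 1; eighth note = 4; eighth = 4.
Adding: 4 + 4 + 8 + 1 + 1 + 1 + 4 + 4 = 27.
Remaining: 28 − 27 = 1 thirty-second note, which is a thirty-second note.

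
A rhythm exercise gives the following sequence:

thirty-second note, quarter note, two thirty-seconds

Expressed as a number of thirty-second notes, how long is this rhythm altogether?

Convert each value to thirty-second notes: thirty-second note = 1; quarter note = 8; thirty-second = 1; thirty-second = 1.
Total: 1 + 8 + 1 + 1 = 11 thirty-second notes.

11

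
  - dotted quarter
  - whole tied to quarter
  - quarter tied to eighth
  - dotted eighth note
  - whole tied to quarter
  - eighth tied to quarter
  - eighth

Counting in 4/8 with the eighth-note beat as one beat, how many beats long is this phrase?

31.5

One eighth-note beat = 2 sixteenth notes.
In sixteenth notes: dotted quarter = 6; whole tied to quarter (whole + quarter) = 20; quarter tied to eighth (quarter + eighth) = 6; dotted eighth note = 3; whole tied to quarter (whole + quarter) = 20; eighth tied to quarter (eighth + quarter) = 6; eighth = 2.
Sum: 6 + 20 + 6 + 3 + 20 + 6 + 2 = 63.
63 ÷ 2 = 31.5 beats.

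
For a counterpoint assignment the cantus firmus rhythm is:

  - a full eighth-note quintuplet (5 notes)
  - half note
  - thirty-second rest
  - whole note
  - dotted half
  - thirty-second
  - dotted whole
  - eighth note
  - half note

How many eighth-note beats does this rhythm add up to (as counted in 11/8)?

39.5

One eighth-note beat = 4 thirty-second notes.
In thirty-second notes: a full eighth-note quintuplet (5 notes) (five quintuplet eighths span one half) = 16; half note = 16; thirty-second rest = 1; whole note = 32; dotted half = 24; thirty-second = 1; dotted whole = 48; eighth note = 4; half note = 16.
Total: 16 + 16 + 1 + 32 + 24 + 1 + 48 + 4 + 16 = 158.
158 ÷ 4 = 39.5 beats.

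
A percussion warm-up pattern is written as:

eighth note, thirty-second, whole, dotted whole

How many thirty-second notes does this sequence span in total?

Working in thirty-second notes: eighth note = 4; thirty-second = 1; whole = 32; dotted whole = 48.
Sum: 4 + 1 + 32 + 48 = 85 thirty-second notes.

85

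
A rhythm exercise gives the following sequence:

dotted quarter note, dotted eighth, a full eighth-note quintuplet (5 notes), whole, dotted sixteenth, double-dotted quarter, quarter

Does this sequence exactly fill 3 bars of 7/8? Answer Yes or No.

No

One bar of 7/8 = 28 thirty-second notes, so 3 bars = 84.
Working in thirty-second notes: dotted quarter note = 12; dotted eighth = 6; a full eighth-note quintuplet (5 notes) (five quintuplet eighths span one half) = 16; whole = 32; dotted sixteenth = 3; double-dotted quarter = 14; quarter = 8.
Total: 12 + 6 + 16 + 32 + 3 + 14 + 8 = 91.
91 exceeds 84, so the answer is No.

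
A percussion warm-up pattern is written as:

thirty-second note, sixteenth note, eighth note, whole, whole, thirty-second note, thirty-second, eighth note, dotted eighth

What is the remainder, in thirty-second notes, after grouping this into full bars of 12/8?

One bar of 12/8 = 48 thirty-second notes.
Convert each value to thirty-second notes: thirty-second note = 1; sixteenth note = 2; eighth note = 4; whole = 32; whole = 32; thirty-second note = 1; thirty-second = 1; eighth note = 4; dotted eighth = 6.
Sum: 1 + 2 + 4 + 32 + 32 + 1 + 1 + 4 + 6 = 83.
83 ÷ 48 = 1 complete bar with 35 thirty-second notes remaining.

35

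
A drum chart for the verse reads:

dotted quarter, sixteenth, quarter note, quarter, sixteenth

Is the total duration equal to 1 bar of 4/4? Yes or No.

One bar of 4/4 = 16 sixteenth notes.
Each duration in sixteenth notes: dotted quarter = 6; sixteenth = 1; quarter note = 4; quarter = 4; sixteenth = 1.
Total: 6 + 1 + 4 + 4 + 1 = 16.
16 equals 16, so the answer is Yes.

Yes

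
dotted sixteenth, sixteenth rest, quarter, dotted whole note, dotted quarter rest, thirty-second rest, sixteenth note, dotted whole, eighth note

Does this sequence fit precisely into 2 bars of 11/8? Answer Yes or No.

One bar of 11/8 = 44 thirty-second notes, so 2 bars = 88.
In thirty-second notes: dotted sixteenth = 3; sixteenth rest = 2; quarter = 8; dotted whole note = 48; dotted quarter rest = 12; thirty-second rest = 1; sixteenth note = 2; dotted whole = 48; eighth note = 4.
Altogether 3 + 2 + 8 + 48 + 12 + 1 + 2 + 48 + 4 = 128.
128 exceeds 88, so the answer is No.

No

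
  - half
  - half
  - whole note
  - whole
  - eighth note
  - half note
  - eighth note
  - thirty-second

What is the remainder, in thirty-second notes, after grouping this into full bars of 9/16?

13

One bar of 9/16 = 18 thirty-second notes.
Express everything in thirty-second notes: half = 16; half = 16; whole note = 32; whole = 32; eighth note = 4; half note = 16; eighth note = 4; thirty-second = 1.
Adding: 16 + 16 + 32 + 32 + 4 + 16 + 4 + 1 = 121.
121 ÷ 18 = 6 complete bars with 13 thirty-second notes remaining.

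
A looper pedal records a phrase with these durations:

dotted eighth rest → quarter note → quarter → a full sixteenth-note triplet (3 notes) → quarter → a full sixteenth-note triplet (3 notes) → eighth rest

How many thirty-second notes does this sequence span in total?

Convert each value to thirty-second notes: dotted eighth rest = 6; quarter note = 8; quarter = 8; a full sixteenth-note triplet (3 notes) (three triplet sixteenths span one eighth) = 4; quarter = 8; a full sixteenth-note triplet (3 notes) (three triplet sixteenths span one eighth) = 4; eighth rest = 4.
Adding: 6 + 8 + 8 + 4 + 8 + 4 + 4 = 42 thirty-second notes.

42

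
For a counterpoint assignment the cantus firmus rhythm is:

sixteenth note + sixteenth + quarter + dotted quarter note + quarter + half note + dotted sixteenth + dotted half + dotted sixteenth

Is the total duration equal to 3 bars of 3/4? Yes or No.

One bar of 3/4 = 24 thirty-second notes, so 3 bars = 72.
Each duration in thirty-second notes: sixteenth note = 2; sixteenth = 2; quarter = 8; dotted quarter note = 12; quarter = 8; half note = 16; dotted sixteenth = 3; dotted half = 24; dotted sixteenth = 3.
Total: 2 + 2 + 8 + 12 + 8 + 16 + 3 + 24 + 3 = 78.
78 exceeds 72, so the answer is No.

No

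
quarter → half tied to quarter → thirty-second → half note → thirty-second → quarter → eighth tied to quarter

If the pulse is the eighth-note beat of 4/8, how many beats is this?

One eighth-note beat = 4 thirty-second notes.
In thirty-second notes: quarter = 8; half tied to quarter (half + quarter) = 24; thirty-second = 1; half note = 16; thirty-second = 1; quarter = 8; eighth tied to quarter (eighth + quarter) = 12.
Altogether 8 + 24 + 1 + 16 + 1 + 8 + 12 = 70.
70 ÷ 4 = 17.5 beats.

17.5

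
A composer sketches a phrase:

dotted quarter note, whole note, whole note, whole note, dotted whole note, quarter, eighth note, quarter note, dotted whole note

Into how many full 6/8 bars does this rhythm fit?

One bar of 6/8 = 6 eighth notes.
Express everything in eighth notes: dotted quarter note = 3; whole note = 8; whole note = 8; whole note = 8; dotted whole note = 12; quarter = 2; eighth note = 1; quarter note = 2; dotted whole note = 12.
Total: 3 + 8 + 8 + 8 + 12 + 2 + 1 + 2 + 12 = 56.
56 ÷ 6 = 9 complete bars with 2 left over.

9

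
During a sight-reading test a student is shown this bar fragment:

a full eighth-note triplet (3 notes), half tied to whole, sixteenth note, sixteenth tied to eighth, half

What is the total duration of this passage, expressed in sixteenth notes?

In sixteenth notes: a full eighth-note triplet (3 notes) (three triplet eighths span one quarter) = 4; half tied to whole (half + whole) = 24; sixteenth note = 1; sixteenth tied to eighth (sixteenth + eighth) = 3; half = 8.
Altogether 4 + 24 + 1 + 3 + 8 = 40 sixteenth notes.

40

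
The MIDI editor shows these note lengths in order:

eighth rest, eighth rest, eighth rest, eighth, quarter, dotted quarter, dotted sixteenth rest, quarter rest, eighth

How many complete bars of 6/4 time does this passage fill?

One bar of 6/4 = 48 thirty-second notes.
In thirty-second notes: eighth rest = 4; eighth rest = 4; eighth rest = 4; eighth = 4; quarter = 8; dotted quarter = 12; dotted sixteenth rest = 3; quarter rest = 8; eighth = 4.
Total: 4 + 4 + 4 + 4 + 8 + 12 + 3 + 8 + 4 = 51.
51 ÷ 48 = 1 complete bar with 3 left over.

1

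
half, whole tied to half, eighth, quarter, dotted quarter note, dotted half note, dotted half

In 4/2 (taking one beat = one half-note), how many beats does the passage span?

8.5

One half-note beat = 4 eighth notes.
Convert each value to eighth notes: half = 4; whole tied to half (whole + half) = 12; eighth = 1; quarter = 2; dotted quarter note = 3; dotted half note = 6; dotted half = 6.
Adding: 4 + 12 + 1 + 2 + 3 + 6 + 6 = 34.
34 ÷ 4 = 8.5 beats.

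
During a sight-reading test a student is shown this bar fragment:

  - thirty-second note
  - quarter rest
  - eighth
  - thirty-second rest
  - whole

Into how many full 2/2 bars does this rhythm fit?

One bar of 2/2 = 32 thirty-second notes.
Convert each value to thirty-second notes: thirty-second note = 1; quarter rest = 8; eighth = 4; thirty-second rest = 1; whole = 32.
Adding: 1 + 8 + 4 + 1 + 32 = 46.
46 ÷ 32 = 1 complete bar with 14 left over.

1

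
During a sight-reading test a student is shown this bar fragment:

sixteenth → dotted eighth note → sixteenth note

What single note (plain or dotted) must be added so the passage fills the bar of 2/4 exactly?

The bar of 2/4 = 8 sixteenth notes.
In sixteenth notes: sixteenth = 1; dotted eighth note = 3; sixteenth note = 1.
Altogether 1 + 3 + 1 = 5.
Remaining: 8 − 5 = 3 sixteenth notes, which is a dotted eighth note.

dotted eighth note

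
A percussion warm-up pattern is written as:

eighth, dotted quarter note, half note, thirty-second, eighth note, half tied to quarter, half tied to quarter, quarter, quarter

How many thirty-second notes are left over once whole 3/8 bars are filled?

5

One bar of 3/8 = 12 thirty-second notes.
In thirty-second notes: eighth = 4; dotted quarter note = 12; half note = 16; thirty-second = 1; eighth note = 4; half tied to quarter (half + quarter) = 24; half tied to quarter (half + quarter) = 24; quarter = 8; quarter = 8.
Sum: 4 + 12 + 16 + 1 + 4 + 24 + 24 + 8 + 8 = 101.
101 ÷ 12 = 8 complete bars with 5 thirty-second notes remaining.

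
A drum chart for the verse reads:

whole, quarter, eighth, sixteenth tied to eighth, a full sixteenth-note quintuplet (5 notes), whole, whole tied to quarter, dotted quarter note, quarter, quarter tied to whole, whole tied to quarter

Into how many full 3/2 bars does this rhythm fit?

4

One bar of 3/2 = 24 sixteenth notes.
Working in sixteenth notes: whole = 16; quarter = 4; eighth = 2; sixteenth tied to eighth (sixteenth + eighth) = 3; a full sixteenth-note quintuplet (5 notes) (five quintuplet sixteenths span one quarter) = 4; whole = 16; whole tied to quarter (whole + quarter) = 20; dotted quarter note = 6; quarter = 4; quarter tied to whole (quarter + whole) = 20; whole tied to quarter (whole + quarter) = 20.
Altogether 16 + 4 + 2 + 3 + 4 + 16 + 20 + 6 + 4 + 20 + 20 = 115.
115 ÷ 24 = 4 complete bars with 19 left over.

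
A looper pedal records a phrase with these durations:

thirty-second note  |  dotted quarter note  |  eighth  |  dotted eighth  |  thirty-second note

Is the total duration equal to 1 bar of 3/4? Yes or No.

Yes

One bar of 3/4 = 24 thirty-second notes.
In thirty-second notes: thirty-second note = 1; dotted quarter note = 12; eighth = 4; dotted eighth = 6; thirty-second note = 1.
Sum: 1 + 12 + 4 + 6 + 1 = 24.
24 equals 24, so the answer is Yes.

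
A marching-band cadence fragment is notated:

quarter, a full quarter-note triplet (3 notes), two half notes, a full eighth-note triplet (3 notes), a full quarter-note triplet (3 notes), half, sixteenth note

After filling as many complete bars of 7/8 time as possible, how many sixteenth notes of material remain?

One bar of 7/8 = 14 sixteenth notes.
Convert each value to sixteenth notes: quarter = 4; a full quarter-note triplet (3 notes) (three triplet quarters span one half) = 8; half note = 8; half note = 8; a full eighth-note triplet (3 notes) (three triplet eighths span one quarter) = 4; a full quarter-note triplet (3 notes) (three triplet quarters span one half) = 8; half = 8; sixteenth note = 1.
Adding: 4 + 8 + 8 + 8 + 4 + 8 + 8 + 1 = 49.
49 ÷ 14 = 3 complete bars with 7 sixteenth notes remaining.

7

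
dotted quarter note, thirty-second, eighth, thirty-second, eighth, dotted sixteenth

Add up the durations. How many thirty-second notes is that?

25

In thirty-second notes: dotted quarter note = 12; thirty-second = 1; eighth = 4; thirty-second = 1; eighth = 4; dotted sixteenth = 3.
Sum: 12 + 1 + 4 + 1 + 4 + 3 = 25 thirty-second notes.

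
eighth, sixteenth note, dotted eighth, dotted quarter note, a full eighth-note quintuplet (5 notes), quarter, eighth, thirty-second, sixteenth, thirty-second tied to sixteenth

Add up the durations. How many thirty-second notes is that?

Each duration in thirty-second notes: eighth = 4; sixteenth note = 2; dotted eighth = 6; dotted quarter note = 12; a full eighth-note quintuplet (5 notes) (five quintuplet eighths span one half) = 16; quarter = 8; eighth = 4; thirty-second = 1; sixteenth = 2; thirty-second tied to sixteenth (thirty-second + sixteenth) = 3.
Altogether 4 + 2 + 6 + 12 + 16 + 8 + 4 + 1 + 2 + 3 = 58 thirty-second notes.

58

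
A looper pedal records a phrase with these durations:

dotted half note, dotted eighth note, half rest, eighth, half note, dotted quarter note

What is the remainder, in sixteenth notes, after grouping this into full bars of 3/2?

15

One bar of 3/2 = 24 sixteenth notes.
Working in sixteenth notes: dotted half note = 12; dotted eighth note = 3; half rest = 8; eighth = 2; half note = 8; dotted quarter note = 6.
Adding: 12 + 3 + 8 + 2 + 8 + 6 = 39.
39 ÷ 24 = 1 complete bar with 15 sixteenth notes remaining.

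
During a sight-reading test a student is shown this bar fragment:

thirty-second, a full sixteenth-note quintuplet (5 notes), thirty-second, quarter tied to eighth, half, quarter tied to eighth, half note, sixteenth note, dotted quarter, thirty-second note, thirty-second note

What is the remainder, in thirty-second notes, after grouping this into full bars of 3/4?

One bar of 3/4 = 24 thirty-second notes.
Each duration in thirty-second notes: thirty-second = 1; a full sixteenth-note quintuplet (5 notes) (five quintuplet sixteenths span one quarter) = 8; thirty-second = 1; quarter tied to eighth (quarter + eighth) = 12; half = 16; quarter tied to eighth (quarter + eighth) = 12; half note = 16; sixteenth note = 2; dotted quarter = 12; thirty-second note = 1; thirty-second note = 1.
Total: 1 + 8 + 1 + 12 + 16 + 12 + 16 + 2 + 12 + 1 + 1 = 82.
82 ÷ 24 = 3 complete bars with 10 thirty-second notes remaining.

10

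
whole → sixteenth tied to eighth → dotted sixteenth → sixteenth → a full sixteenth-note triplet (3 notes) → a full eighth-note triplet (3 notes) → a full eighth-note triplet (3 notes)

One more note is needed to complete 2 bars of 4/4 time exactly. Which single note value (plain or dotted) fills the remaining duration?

2 bars of 4/4 = 64 thirty-second notes.
Working in thirty-second notes: whole = 32; sixteenth tied to eighth (sixteenth + eighth) = 6; dotted sixteenth = 3; sixteenth = 2; a full sixteenth-note triplet (3 notes) (three triplet sixteenths span one eighth) = 4; a full eighth-note triplet (3 notes) (three triplet eighths span one quarter) = 8; a full eighth-note triplet (3 notes) (three triplet eighths span one quarter) = 8.
Sum: 32 + 6 + 3 + 2 + 4 + 8 + 8 = 63.
Remaining: 64 − 63 = 1 thirty-second note, which is a thirty-second note.

thirty-second note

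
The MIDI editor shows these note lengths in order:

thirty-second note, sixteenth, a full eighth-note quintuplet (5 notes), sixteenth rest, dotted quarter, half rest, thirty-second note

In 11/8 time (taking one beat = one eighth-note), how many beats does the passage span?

12.5

One eighth-note beat = 4 thirty-second notes.
Working in thirty-second notes: thirty-second note = 1; sixteenth = 2; a full eighth-note quintuplet (5 notes) (five quintuplet eighths span one half) = 16; sixteenth rest = 2; dotted quarter = 12; half rest = 16; thirty-second note = 1.
Adding: 1 + 2 + 16 + 2 + 12 + 16 + 1 = 50.
50 ÷ 4 = 12.5 beats.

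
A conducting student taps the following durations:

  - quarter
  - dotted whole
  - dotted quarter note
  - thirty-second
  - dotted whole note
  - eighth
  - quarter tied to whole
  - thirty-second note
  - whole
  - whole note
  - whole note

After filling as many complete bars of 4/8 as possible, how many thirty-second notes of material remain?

2

One bar of 4/8 = 16 thirty-second notes.
Working in thirty-second notes: quarter = 8; dotted whole = 48; dotted quarter note = 12; thirty-second = 1; dotted whole note = 48; eighth = 4; quarter tied to whole (quarter + whole) = 40; thirty-second note = 1; whole = 32; whole note = 32; whole note = 32.
Adding: 8 + 48 + 12 + 1 + 48 + 4 + 40 + 1 + 32 + 32 + 32 = 258.
258 ÷ 16 = 16 complete bars with 2 thirty-second notes remaining.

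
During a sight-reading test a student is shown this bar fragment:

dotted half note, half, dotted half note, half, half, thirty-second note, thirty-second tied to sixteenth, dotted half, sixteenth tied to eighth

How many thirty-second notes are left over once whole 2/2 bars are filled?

2

One bar of 2/2 = 32 thirty-second notes.
Working in thirty-second notes: dotted half note = 24; half = 16; dotted half note = 24; half = 16; half = 16; thirty-second note = 1; thirty-second tied to sixteenth (thirty-second + sixteenth) = 3; dotted half = 24; sixteenth tied to eighth (sixteenth + eighth) = 6.
Total: 24 + 16 + 24 + 16 + 16 + 1 + 3 + 24 + 6 = 130.
130 ÷ 32 = 4 complete bars with 2 thirty-second notes remaining.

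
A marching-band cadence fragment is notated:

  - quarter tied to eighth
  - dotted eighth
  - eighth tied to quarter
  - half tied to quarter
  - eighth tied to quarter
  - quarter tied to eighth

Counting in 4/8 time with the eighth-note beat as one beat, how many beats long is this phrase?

19.5

One eighth-note beat = 2 sixteenth notes.
Working in sixteenth notes: quarter tied to eighth (quarter + eighth) = 6; dotted eighth = 3; eighth tied to quarter (eighth + quarter) = 6; half tied to quarter (half + quarter) = 12; eighth tied to quarter (eighth + quarter) = 6; quarter tied to eighth (quarter + eighth) = 6.
Adding: 6 + 3 + 6 + 12 + 6 + 6 = 39.
39 ÷ 2 = 19.5 beats.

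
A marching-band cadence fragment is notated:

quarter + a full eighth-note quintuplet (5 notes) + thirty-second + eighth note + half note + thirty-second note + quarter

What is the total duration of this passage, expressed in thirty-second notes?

54

Convert each value to thirty-second notes: quarter = 8; a full eighth-note quintuplet (5 notes) (five quintuplet eighths span one half) = 16; thirty-second = 1; eighth note = 4; half note = 16; thirty-second note = 1; quarter = 8.
Sum: 8 + 16 + 1 + 4 + 16 + 1 + 8 = 54 thirty-second notes.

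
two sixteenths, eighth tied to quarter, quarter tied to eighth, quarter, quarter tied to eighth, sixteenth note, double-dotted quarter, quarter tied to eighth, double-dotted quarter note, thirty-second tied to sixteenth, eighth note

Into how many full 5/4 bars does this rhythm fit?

One bar of 5/4 = 40 thirty-second notes.
In thirty-second notes: sixteenth = 2; sixteenth = 2; eighth tied to quarter (eighth + quarter) = 12; quarter tied to eighth (quarter + eighth) = 12; quarter = 8; quarter tied to eighth (quarter + eighth) = 12; sixteenth note = 2; double-dotted quarter = 14; quarter tied to eighth (quarter + eighth) = 12; double-dotted quarter note = 14; thirty-second tied to sixteenth (thirty-second + sixteenth) = 3; eighth note = 4.
Sum: 2 + 2 + 12 + 12 + 8 + 12 + 2 + 14 + 12 + 14 + 3 + 4 = 97.
97 ÷ 40 = 2 complete bars with 17 left over.

2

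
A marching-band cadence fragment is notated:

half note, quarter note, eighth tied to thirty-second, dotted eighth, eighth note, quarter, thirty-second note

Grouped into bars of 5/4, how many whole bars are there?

One bar of 5/4 = 40 thirty-second notes.
Express everything in thirty-second notes: half note = 16; quarter note = 8; eighth tied to thirty-second (eighth + thirty-second) = 5; dotted eighth = 6; eighth note = 4; quarter = 8; thirty-second note = 1.
Sum: 16 + 8 + 5 + 6 + 4 + 8 + 1 = 48.
48 ÷ 40 = 1 complete bar with 8 left over.

1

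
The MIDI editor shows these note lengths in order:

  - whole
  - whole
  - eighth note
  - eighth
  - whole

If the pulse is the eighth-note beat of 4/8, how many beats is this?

26

One eighth-note beat = 2 sixteenth notes.
Convert each value to sixteenth notes: whole = 16; whole = 16; eighth note = 2; eighth = 2; whole = 16.
Adding: 16 + 16 + 2 + 2 + 16 = 52.
52 ÷ 2 = 26 beats.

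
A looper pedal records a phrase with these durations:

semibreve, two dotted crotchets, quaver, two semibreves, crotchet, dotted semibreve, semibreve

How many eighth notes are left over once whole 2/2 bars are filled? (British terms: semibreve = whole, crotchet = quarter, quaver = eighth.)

5

One bar of 2/2 = 8 eighth notes.
Express everything in eighth notes: semibreve = 8; dotted crotchet = 3; dotted crotchet = 3; quaver = 1; semibreve = 8; semibreve = 8; crotchet = 2; dotted semibreve = 12; semibreve = 8.
Total: 8 + 3 + 3 + 1 + 8 + 8 + 2 + 12 + 8 = 53.
53 ÷ 8 = 6 complete bars with 5 eighth notes remaining.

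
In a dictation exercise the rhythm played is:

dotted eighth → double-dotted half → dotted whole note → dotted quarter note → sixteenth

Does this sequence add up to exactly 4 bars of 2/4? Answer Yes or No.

One bar of 2/4 = 8 sixteenth notes, so 4 bars = 32.
Working in sixteenth notes: dotted eighth = 3; double-dotted half = 14; dotted whole note = 24; dotted quarter note = 6; sixteenth = 1.
Total: 3 + 14 + 24 + 6 + 1 = 48.
48 exceeds 32, so the answer is No.

No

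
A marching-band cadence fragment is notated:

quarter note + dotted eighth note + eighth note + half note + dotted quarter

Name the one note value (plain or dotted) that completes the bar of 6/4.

sixteenth note

The bar of 6/4 = 24 sixteenth notes.
Each duration in sixteenth notes: quarter note = 4; dotted eighth note = 3; eighth note = 2; half note = 8; dotted quarter = 6.
Adding: 4 + 3 + 2 + 8 + 6 = 23.
Remaining: 24 − 23 = 1 sixteenth note, which is a sixteenth note.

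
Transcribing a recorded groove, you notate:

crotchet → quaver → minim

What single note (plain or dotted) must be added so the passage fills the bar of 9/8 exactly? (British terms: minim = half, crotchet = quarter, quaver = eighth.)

quarter note

The bar of 9/8 = 9 eighth notes.
Express everything in eighth notes: crotchet = 2; quaver = 1; minim = 4.
Adding: 2 + 1 + 4 = 7.
Remaining: 9 − 7 = 2 eighth notes, which is a quarter note.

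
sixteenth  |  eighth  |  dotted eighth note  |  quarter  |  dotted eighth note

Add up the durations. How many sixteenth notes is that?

13

Convert each value to sixteenth notes: sixteenth = 1; eighth = 2; dotted eighth note = 3; quarter = 4; dotted eighth note = 3.
Sum: 1 + 2 + 3 + 4 + 3 = 13 sixteenth notes.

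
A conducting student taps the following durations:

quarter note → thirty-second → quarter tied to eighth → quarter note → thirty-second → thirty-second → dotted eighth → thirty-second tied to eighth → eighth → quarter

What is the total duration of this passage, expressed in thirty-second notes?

54

Each duration in thirty-second notes: quarter note = 8; thirty-second = 1; quarter tied to eighth (quarter + eighth) = 12; quarter note = 8; thirty-second = 1; thirty-second = 1; dotted eighth = 6; thirty-second tied to eighth (thirty-second + eighth) = 5; eighth = 4; quarter = 8.
Sum: 8 + 1 + 12 + 8 + 1 + 1 + 6 + 5 + 4 + 8 = 54 thirty-second notes.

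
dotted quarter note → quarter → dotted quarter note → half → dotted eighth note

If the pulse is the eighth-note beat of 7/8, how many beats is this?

13.5

One eighth-note beat = 2 sixteenth notes.
In sixteenth notes: dotted quarter note = 6; quarter = 4; dotted quarter note = 6; half = 8; dotted eighth note = 3.
Total: 6 + 4 + 6 + 8 + 3 = 27.
27 ÷ 2 = 13.5 beats.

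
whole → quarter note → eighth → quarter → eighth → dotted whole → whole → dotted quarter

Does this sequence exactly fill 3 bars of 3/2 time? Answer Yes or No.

One bar of 3/2 = 12 eighth notes, so 3 bars = 36.
Working in eighth notes: whole = 8; quarter note = 2; eighth = 1; quarter = 2; eighth = 1; dotted whole = 12; whole = 8; dotted quarter = 3.
Sum: 8 + 2 + 1 + 2 + 1 + 12 + 8 + 3 = 37.
37 exceeds 36, so the answer is No.

No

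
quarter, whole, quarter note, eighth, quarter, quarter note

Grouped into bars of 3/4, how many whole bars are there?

2

One bar of 3/4 = 6 eighth notes.
Working in eighth notes: quarter = 2; whole = 8; quarter note = 2; eighth = 1; quarter = 2; quarter note = 2.
Adding: 2 + 8 + 2 + 1 + 2 + 2 = 17.
17 ÷ 6 = 2 complete bars with 5 left over.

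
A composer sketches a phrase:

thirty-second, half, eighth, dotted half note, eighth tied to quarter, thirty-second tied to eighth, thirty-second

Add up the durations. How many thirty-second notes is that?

63

In thirty-second notes: thirty-second = 1; half = 16; eighth = 4; dotted half note = 24; eighth tied to quarter (eighth + quarter) = 12; thirty-second tied to eighth (thirty-second + eighth) = 5; thirty-second = 1.
Sum: 1 + 16 + 4 + 24 + 12 + 5 + 1 = 63 thirty-second notes.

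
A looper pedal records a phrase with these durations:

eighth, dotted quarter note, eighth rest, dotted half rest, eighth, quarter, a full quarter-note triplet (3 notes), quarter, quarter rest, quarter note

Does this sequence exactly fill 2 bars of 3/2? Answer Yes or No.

Yes

One bar of 3/2 = 12 eighth notes, so 2 bars = 24.
Each duration in eighth notes: eighth = 1; dotted quarter note = 3; eighth rest = 1; dotted half rest = 6; eighth = 1; quarter = 2; a full quarter-note triplet (3 notes) (three triplet quarters span one half) = 4; quarter = 2; quarter rest = 2; quarter note = 2.
Total: 1 + 3 + 1 + 6 + 1 + 2 + 4 + 2 + 2 + 2 = 24.
24 equals 24, so the answer is Yes.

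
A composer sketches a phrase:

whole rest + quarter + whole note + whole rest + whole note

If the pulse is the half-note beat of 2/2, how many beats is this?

One half-note beat = 2 quarter notes.
Express everything in quarter notes: whole rest = 4; quarter = 1; whole note = 4; whole rest = 4; whole note = 4.
Adding: 4 + 1 + 4 + 4 + 4 = 17.
17 ÷ 2 = 8.5 beats.

8.5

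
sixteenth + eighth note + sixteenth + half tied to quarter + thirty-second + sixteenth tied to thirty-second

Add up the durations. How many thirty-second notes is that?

36

Convert each value to thirty-second notes: sixteenth = 2; eighth note = 4; sixteenth = 2; half tied to quarter (half + quarter) = 24; thirty-second = 1; sixteenth tied to thirty-second (sixteenth + thirty-second) = 3.
Total: 2 + 4 + 2 + 24 + 1 + 3 = 36 thirty-second notes.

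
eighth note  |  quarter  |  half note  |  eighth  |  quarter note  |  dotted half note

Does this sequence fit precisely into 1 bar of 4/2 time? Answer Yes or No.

One bar of 4/2 = 16 eighth notes.
Each duration in eighth notes: eighth note = 1; quarter = 2; half note = 4; eighth = 1; quarter note = 2; dotted half note = 6.
Total: 1 + 2 + 4 + 1 + 2 + 6 = 16.
16 equals 16, so the answer is Yes.

Yes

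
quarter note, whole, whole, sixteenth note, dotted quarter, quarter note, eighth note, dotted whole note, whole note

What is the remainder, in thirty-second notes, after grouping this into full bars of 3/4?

One bar of 3/4 = 12 sixteenth notes.
Express everything in sixteenth notes: quarter note = 4; whole = 16; whole = 16; sixteenth note = 1; dotted quarter = 6; quarter note = 4; eighth note = 2; dotted whole note = 24; whole note = 16.
Total: 4 + 16 + 16 + 1 + 6 + 4 + 2 + 24 + 16 = 89.
89 ÷ 12 = 7 complete bars with 5 sixteenth notes remaining = 10 thirty-second notes.

10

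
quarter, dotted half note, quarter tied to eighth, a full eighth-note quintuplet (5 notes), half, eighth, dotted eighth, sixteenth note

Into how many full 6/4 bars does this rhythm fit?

1

One bar of 6/4 = 24 sixteenth notes.
Express everything in sixteenth notes: quarter = 4; dotted half note = 12; quarter tied to eighth (quarter + eighth) = 6; a full eighth-note quintuplet (5 notes) (five quintuplet eighths span one half) = 8; half = 8; eighth = 2; dotted eighth = 3; sixteenth note = 1.
Altogether 4 + 12 + 6 + 8 + 8 + 2 + 3 + 1 = 44.
44 ÷ 24 = 1 complete bar with 20 left over.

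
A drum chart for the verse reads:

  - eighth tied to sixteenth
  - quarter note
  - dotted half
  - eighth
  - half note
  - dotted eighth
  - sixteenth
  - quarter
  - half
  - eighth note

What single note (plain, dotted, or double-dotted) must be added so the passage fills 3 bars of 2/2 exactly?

3 bars of 2/2 = 48 sixteenth notes.
Express everything in sixteenth notes: eighth tied to sixteenth (eighth + sixteenth) = 3; quarter note = 4; dotted half = 12; eighth = 2; half note = 8; dotted eighth = 3; sixteenth = 1; quarter = 4; half = 8; eighth note = 2.
Altogether 3 + 4 + 12 + 2 + 8 + 3 + 1 + 4 + 8 + 2 = 47.
Remaining: 48 − 47 = 1 sixteenth note, which is a sixteenth note.

sixteenth note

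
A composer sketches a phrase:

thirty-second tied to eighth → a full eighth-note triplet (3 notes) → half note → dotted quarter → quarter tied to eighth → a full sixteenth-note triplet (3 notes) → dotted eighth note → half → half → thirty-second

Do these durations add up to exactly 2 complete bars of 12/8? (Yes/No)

Yes

One bar of 12/8 = 48 thirty-second notes, so 2 bars = 96.
Each duration in thirty-second notes: thirty-second tied to eighth (thirty-second + eighth) = 5; a full eighth-note triplet (3 notes) (three triplet eighths span one quarter) = 8; half note = 16; dotted quarter = 12; quarter tied to eighth (quarter + eighth) = 12; a full sixteenth-note triplet (3 notes) (three triplet sixteenths span one eighth) = 4; dotted eighth note = 6; half = 16; half = 16; thirty-second = 1.
Sum: 5 + 8 + 16 + 12 + 12 + 4 + 6 + 16 + 16 + 1 = 96.
96 equals 96, so the answer is Yes.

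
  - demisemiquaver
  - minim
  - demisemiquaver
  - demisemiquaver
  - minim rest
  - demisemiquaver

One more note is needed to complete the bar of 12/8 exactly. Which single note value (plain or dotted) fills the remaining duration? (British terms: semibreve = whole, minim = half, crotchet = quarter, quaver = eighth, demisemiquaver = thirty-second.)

The bar of 12/8 = 48 thirty-second notes.
In thirty-second notes: demisemiquaver = 1; minim = 16; demisemiquaver = 1; demisemiquaver = 1; minim rest = 16; demisemiquaver = 1.
Total: 1 + 16 + 1 + 1 + 16 + 1 = 36.
Remaining: 48 − 36 = 12 thirty-second notes, which is a dotted quarter note.

dotted quarter note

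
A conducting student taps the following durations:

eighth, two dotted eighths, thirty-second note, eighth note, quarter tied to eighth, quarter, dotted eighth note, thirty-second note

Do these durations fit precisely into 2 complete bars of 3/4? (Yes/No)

Yes

One bar of 3/4 = 24 thirty-second notes, so 2 bars = 48.
Working in thirty-second notes: eighth = 4; dotted eighth = 6; dotted eighth = 6; thirty-second note = 1; eighth note = 4; quarter tied to eighth (quarter + eighth) = 12; quarter = 8; dotted eighth note = 6; thirty-second note = 1.
Adding: 4 + 6 + 6 + 1 + 4 + 12 + 8 + 6 + 1 = 48.
48 equals 48, so the answer is Yes.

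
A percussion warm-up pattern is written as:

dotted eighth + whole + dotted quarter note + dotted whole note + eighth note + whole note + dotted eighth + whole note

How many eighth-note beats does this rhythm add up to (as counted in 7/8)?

One eighth-note beat = 2 sixteenth notes.
Working in sixteenth notes: dotted eighth = 3; whole = 16; dotted quarter note = 6; dotted whole note = 24; eighth note = 2; whole note = 16; dotted eighth = 3; whole note = 16.
Adding: 3 + 16 + 6 + 24 + 2 + 16 + 3 + 16 = 86.
86 ÷ 2 = 43 beats.

43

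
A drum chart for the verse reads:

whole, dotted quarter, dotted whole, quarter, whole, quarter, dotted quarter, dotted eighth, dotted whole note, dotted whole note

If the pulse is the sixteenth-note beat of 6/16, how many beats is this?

127

One sixteenth-note beat = 2 thirty-second notes.
Convert each value to thirty-second notes: whole = 32; dotted quarter = 12; dotted whole = 48; quarter = 8; whole = 32; quarter = 8; dotted quarter = 12; dotted eighth = 6; dotted whole note = 48; dotted whole note = 48.
Total: 32 + 12 + 48 + 8 + 32 + 8 + 12 + 6 + 48 + 48 = 254.
254 ÷ 2 = 127 beats.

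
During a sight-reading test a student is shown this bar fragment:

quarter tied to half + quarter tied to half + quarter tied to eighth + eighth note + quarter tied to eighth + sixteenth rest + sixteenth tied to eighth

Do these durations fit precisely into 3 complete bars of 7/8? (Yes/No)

Yes

One bar of 7/8 = 14 sixteenth notes, so 3 bars = 42.
Working in sixteenth notes: quarter tied to half (quarter + half) = 12; quarter tied to half (quarter + half) = 12; quarter tied to eighth (quarter + eighth) = 6; eighth note = 2; quarter tied to eighth (quarter + eighth) = 6; sixteenth rest = 1; sixteenth tied to eighth (sixteenth + eighth) = 3.
Adding: 12 + 12 + 6 + 2 + 6 + 1 + 3 = 42.
42 equals 42, so the answer is Yes.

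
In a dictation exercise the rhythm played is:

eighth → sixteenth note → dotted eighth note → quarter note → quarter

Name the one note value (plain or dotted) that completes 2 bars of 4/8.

2 bars of 4/8 = 16 sixteenth notes.
Working in sixteenth notes: eighth = 2; sixteenth note = 1; dotted eighth note = 3; quarter note = 4; quarter = 4.
Sum: 2 + 1 + 3 + 4 + 4 = 14.
Remaining: 16 − 14 = 2 sixteenth notes, which is a eighth note.

eighth note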